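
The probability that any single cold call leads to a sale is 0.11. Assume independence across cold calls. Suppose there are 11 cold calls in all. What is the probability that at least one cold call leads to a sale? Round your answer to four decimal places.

0.7225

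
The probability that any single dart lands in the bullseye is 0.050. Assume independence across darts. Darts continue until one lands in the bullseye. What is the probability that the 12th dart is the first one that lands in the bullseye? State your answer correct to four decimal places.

0.0284

Geometric (trials to first success), p = 0.05.
P(Y = 12) = (1−p)^11 · p = 0.5688 · 0.05 = 0.028440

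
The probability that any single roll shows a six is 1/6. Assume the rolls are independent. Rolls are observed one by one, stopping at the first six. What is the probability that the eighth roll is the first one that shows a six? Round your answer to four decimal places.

0.0465

Geometric (trials to first success), p = 0.166667.
P(Y = 8) = (1−p)^7 · p = 0.27908 · 0.166667 = 0.046514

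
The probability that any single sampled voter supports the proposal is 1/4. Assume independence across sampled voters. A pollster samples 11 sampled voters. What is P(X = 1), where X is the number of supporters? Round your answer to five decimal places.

0.15486

X ~ Binomial(n=11, p=0.25).
P(X=1) = C(11,1) · p^1 · (1−p)^10
= 11 · 0.25 · 0.056314 = 0.1548622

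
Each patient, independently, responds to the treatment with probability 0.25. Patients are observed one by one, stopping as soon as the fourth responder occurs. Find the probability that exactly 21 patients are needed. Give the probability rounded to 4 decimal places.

Y = trial on which the fourth success occurs; negative binomial, r=4, p=0.25.
P(Y=21) = C(20,3) · p^4 · (1−p)^17
= 1140 · 0.0039062 · 0.0075169 = 0.033474

0.0335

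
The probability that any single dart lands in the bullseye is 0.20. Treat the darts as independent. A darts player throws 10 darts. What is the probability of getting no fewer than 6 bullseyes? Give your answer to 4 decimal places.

X ~ Binomial(10, 0.20); P(X ≥ 6) = Σ C(10,k) p^k (1−p)^(10−k) over k:
  k=6: C(10,6)·0.20^6·0.80^4 = 0.005505
  k=7: C(10,7)·0.20^7·0.80^3 = 0.000786
  k=8: C(10,8)·0.20^8·0.80^2 = 0.000074
  k=9: C(10,9)·0.20^9·0.80^1 = 0.000004
  k=10: C(10,10)·0.20^10·0.80^0 = 0.000000
Total = 0.006369

0.0064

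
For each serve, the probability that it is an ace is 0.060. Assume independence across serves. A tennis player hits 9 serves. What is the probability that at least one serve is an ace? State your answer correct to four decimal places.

0.4270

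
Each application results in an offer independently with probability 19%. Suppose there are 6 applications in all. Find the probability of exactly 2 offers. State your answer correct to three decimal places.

X ~ Binomial(n=6, p=0.19).
P(X=2) = C(6,2) · p^2 · (1−p)^4
= 15 · 0.0361 · 0.43047 = 0.23310

0.233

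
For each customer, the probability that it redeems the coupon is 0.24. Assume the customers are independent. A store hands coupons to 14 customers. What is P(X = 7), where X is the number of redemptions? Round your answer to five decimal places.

X ~ Binomial(n=14, p=0.24).
P(X=7) = C(14,7) · p^7 · (1−p)^7
= 3432 · 4.5865e-05 · 0.14645 = 0.0230527

0.02305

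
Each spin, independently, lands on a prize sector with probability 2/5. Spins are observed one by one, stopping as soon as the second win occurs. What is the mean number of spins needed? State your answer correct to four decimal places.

5.0000

Y = total spins until the second success; negative binomial with r=2, p=0.40.
E[Y] = r / p = 2 / 0.40 = 5.000000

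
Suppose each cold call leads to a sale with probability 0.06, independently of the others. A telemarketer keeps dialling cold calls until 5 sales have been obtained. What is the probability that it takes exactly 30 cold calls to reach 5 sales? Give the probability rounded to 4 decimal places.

Y = trial on which the fifth success occurs; negative binomial, r=5, p=0.06.
P(Y=30) = C(29,4) · p^5 · (1−p)^25
= 23751 · 7.776e-07 · 0.21291 = 0.003932

0.0039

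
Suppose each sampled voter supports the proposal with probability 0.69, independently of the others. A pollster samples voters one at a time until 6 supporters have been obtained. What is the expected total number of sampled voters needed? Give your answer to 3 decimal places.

Y = total sampled voters until the sixth success; negative binomial with r=6, p=0.69.
E[Y] = r / p = 6 / 0.69 = 8.69565

8.696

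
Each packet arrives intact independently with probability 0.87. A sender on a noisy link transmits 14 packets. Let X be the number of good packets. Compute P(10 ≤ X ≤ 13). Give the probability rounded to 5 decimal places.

X ~ Binomial(14, 0.87); P(10 ≤ X ≤ 13) = Σ C(14,k) p^k (1−p)^(14−k) over k:
  k=10: C(14,10)·0.87^10·0.13^4 = 0.0710232
  k=11: C(14,11)·0.87^11·0.13^3 = 0.1728396
  k=12: C(14,12)·0.87^12·0.13^2 = 0.2891739
  k=13: C(14,13)·0.87^13·0.13^1 = 0.2977294
Total = 0.8307660

0.83077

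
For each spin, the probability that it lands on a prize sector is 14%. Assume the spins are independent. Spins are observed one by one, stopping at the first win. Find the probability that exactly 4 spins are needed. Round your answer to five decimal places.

Geometric (trials to first success), p = 0.14.
P(Y = 4) = (1−p)^3 · p = 0.63606 · 0.14 = 0.0890478

0.08905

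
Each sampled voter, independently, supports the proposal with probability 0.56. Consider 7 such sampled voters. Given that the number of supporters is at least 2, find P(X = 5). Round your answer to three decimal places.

X ~ Binomial(7, 0.56). Want P(X=5 | X≥2) = P(X=5) / P(X≥2).
P(X=5) = C(7,5)·0.56^5·0.44^2 = 0.22391
P(X≥2) = 1 − 0.00319 − 0.02844 = 0.96836
Ratio = 0.22391 / 0.96836 = 0.23122

0.231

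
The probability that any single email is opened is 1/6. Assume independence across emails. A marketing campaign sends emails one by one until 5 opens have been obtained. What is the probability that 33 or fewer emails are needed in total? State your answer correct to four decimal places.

0.6640

Finishing within 33 emails ⇔ at least 5 successes in the first 33. With X ~ Binomial(33, 0.166667), P(Y ≤ 33) = 1 − P(X ≤ 4).
  k=0: C(33,0)·0.166667^0·0.833333^33 = 0.002438
  k=1: C(33,1)·0.166667^1·0.833333^32 = 0.016090
  k=2: C(33,2)·0.166667^2·0.833333^31 = 0.051489
  k=3: C(33,3)·0.166667^3·0.833333^30 = 0.106410
  k=4: C(33,4)·0.166667^4·0.833333^29 = 0.159615
1 − 0.336042 = 0.663958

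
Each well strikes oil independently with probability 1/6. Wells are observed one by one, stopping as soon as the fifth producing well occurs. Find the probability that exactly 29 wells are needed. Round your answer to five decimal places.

0.03312

Y = trial on which the fifth success occurs; negative binomial, r=5, p=0.166667.
P(Y=29) = C(28,4) · p^5 · (1−p)^24
= 20475 · 0.0001286 · 0.012579 = 0.0331221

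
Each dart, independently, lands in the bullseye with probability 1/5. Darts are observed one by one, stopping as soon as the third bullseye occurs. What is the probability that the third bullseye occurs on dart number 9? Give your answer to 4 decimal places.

0.0587

Y = trial on which the third success occurs; negative binomial, r=3, p=0.20.
P(Y=9) = C(8,2) · p^3 · (1−p)^6
= 28 · 0.008 · 0.26214 = 0.058720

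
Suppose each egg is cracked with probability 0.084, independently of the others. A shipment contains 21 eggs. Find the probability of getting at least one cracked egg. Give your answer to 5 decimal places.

0.84158

P(at least one) = 1 − P(none) = 1 − (1 − 0.084)^21
= 1 − 0.1584182 = 0.8415818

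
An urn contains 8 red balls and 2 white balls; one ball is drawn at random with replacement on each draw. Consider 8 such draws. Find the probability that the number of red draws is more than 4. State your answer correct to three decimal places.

X ~ Binomial(8, 0.80); P(X ≥ 5) = Σ C(8,k) p^k (1−p)^(8−k) over k:
  k=5: C(8,5)·0.80^5·0.20^3 = 0.14680
  k=6: C(8,6)·0.80^6·0.20^2 = 0.29360
  k=7: C(8,7)·0.80^7·0.20^1 = 0.33554
  k=8: C(8,8)·0.80^8·0.20^0 = 0.16777
Total = 0.94372

0.944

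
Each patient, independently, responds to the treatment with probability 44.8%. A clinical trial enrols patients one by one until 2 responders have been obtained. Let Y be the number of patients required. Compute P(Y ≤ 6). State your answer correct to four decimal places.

0.8339

Finishing within 6 patients ⇔ at least 2 successes in the first 6. With X ~ Binomial(6, 0.448), P(Y ≤ 6) = 1 − P(X ≤ 1).
  k=0: C(6,0)·0.448^0·0.552^6 = 0.028290
  k=1: C(6,1)·0.448^1·0.552^5 = 0.137760
1 − 0.166051 = 0.833949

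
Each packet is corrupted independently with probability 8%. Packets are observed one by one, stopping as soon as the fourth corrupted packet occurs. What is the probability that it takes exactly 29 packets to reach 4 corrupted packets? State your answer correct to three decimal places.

0.017

Y = trial on which the fourth success occurs; negative binomial, r=4, p=0.08.
P(Y=29) = C(28,3) · p^4 · (1−p)^25
= 3276 · 4.096e-05 · 0.12436 = 0.01669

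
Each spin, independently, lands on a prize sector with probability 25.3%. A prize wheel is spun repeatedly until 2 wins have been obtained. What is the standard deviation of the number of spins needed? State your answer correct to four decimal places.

4.8312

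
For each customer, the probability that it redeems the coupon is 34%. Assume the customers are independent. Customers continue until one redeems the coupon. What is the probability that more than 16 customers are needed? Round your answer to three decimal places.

Y = number of customers to the first success; geometric, p = 0.34.
P(Y > 16) = P(first 16 all fail) = (1−p)^16 = 0.00130

0.001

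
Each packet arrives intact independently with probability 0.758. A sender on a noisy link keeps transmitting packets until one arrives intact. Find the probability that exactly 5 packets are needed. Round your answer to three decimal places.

0.003

Geometric (trials to first success), p = 0.758.
P(Y = 5) = (1−p)^4 · p = 0.0034297 · 0.758 = 0.00260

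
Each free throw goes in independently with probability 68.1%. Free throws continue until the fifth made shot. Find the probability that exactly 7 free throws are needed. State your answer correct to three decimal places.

0.224

Y = trial on which the fifth success occurs; negative binomial, r=5, p=0.681.
P(Y=7) = C(6,4) · p^5 · (1−p)^2
= 15 · 0.14647 · 0.10176 = 0.22357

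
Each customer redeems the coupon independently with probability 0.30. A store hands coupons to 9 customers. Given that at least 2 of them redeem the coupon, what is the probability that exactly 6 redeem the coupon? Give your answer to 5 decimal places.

X ~ Binomial(9, 0.30). Want P(X=6 | X≥2) = P(X=6) / P(X≥2).
P(X=6) = C(9,6)·0.30^6·0.70^3 = 0.0210039
P(X≥2) = 1 − 0.0403536 − 0.1556496 = 0.8039968
Ratio = 0.0210039 / 0.8039968 = 0.0261244

0.02612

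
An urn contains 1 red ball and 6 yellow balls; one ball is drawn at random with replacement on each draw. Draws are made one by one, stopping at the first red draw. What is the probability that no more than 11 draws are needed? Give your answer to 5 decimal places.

0.81652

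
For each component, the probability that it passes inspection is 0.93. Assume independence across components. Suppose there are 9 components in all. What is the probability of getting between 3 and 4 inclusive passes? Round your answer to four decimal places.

X ~ Binomial(9, 0.93); P(3 ≤ X ≤ 4) = Σ C(9,k) p^k (1−p)^(9−k) over k:
  k=3: C(9,3)·0.93^3·0.07^6 = 0.000008
  k=4: C(9,4)·0.93^4·0.07^5 = 0.000158
Total = 0.000166

0.0002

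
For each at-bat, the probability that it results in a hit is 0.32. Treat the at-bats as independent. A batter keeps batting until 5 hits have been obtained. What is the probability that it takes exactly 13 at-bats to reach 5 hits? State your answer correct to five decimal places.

0.07593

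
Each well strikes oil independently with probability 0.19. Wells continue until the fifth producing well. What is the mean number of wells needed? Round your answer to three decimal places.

26.316

Y = total wells until the fifth success; negative binomial with r=5, p=0.19.
E[Y] = r / p = 5 / 0.19 = 26.31579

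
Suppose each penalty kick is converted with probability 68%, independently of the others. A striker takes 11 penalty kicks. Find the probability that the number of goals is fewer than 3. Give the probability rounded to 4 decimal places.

0.0010

X ~ Binomial(11, 0.68); P(X ≤ 2) = Σ C(11,k) p^k (1−p)^(11−k) over k:
  k=0: C(11,0)·0.68^0·0.32^11 = 0.000004
  k=1: C(11,1)·0.68^1·0.32^10 = 0.000084
  k=2: C(11,2)·0.68^2·0.32^9 = 0.000895
Total = 0.000983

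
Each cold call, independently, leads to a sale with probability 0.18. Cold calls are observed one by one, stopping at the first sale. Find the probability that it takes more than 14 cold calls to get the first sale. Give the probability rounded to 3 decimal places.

Y = number of cold calls to the first success; geometric, p = 0.18.
P(Y > 14) = P(first 14 all fail) = (1−p)^14 = 0.06214

0.062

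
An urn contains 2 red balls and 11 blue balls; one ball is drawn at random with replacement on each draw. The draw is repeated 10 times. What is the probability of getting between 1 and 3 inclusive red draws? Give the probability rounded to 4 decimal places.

0.7577

X ~ Binomial(10, 0.153846); P(1 ≤ X ≤ 3) = Σ C(10,k) p^k (1−p)^(10−k) over k:
  k=1: C(10,1)·0.153846^1·0.846154^9 = 0.342082
  k=2: C(10,2)·0.153846^2·0.846154^8 = 0.279886
  k=3: C(10,3)·0.153846^3·0.846154^7 = 0.135702
Total = 0.757670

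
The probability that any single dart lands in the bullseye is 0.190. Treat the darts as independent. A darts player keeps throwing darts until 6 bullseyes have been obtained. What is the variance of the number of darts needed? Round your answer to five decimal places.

Y = total darts until the sixth success; negative binomial with r=6, p=0.19.
Var(Y) = r(1−p)/p² = 6·0.81 / 0.19² = 134.6260388

134.62604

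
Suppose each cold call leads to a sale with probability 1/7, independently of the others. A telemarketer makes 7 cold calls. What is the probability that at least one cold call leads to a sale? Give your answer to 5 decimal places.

P(at least one) = 1 − P(none) = 1 − (1 − 0.142857)^7
= 1 − 0.3399167 = 0.6600833

0.66008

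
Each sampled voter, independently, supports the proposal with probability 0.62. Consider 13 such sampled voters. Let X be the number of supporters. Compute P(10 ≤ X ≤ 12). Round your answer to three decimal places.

0.206

X ~ Binomial(13, 0.62); P(10 ≤ X ≤ 12) = Σ C(13,k) p^k (1−p)^(13−k) over k:
  k=10: C(13,10)·0.62^10·0.38^3 = 0.13171
  k=11: C(13,11)·0.62^11·0.38^2 = 0.05861
  k=12: C(13,12)·0.62^12·0.38^1 = 0.01594
Total = 0.20626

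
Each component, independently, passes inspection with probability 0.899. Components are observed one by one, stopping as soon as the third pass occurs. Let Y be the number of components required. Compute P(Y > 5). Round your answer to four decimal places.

Needing more than 5 components ⇔ fewer than 3 successes in the first 5. With X ~ Binomial(5, 0.899), P(Y > 5) = P(X ≤ 2).
  k=0: C(5,0)·0.899^0·0.101^5 = 0.000011
  k=1: C(5,1)·0.899^1·0.101^4 = 0.000468
  k=2: C(5,2)·0.899^2·0.101^3 = 0.008327
P(X ≤ 2) = 0.008805

0.0088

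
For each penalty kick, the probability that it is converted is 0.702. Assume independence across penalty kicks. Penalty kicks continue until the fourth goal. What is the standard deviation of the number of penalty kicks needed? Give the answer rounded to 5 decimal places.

Y = total penalty kicks until the fourth success; negative binomial with r=4, p=0.702.
SD(Y) = √[r(1−p)/p²] = √(2.4188115) = 1.5552529

1.55525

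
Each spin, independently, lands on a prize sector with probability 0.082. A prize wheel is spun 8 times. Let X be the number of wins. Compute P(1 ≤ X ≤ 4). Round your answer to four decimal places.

0.4955

X ~ Binomial(8, 0.082); P(1 ≤ X ≤ 4) = Σ C(8,k) p^k (1−p)^(8−k) over k:
  k=1: C(8,1)·0.082^1·0.918^7 = 0.360415
  k=2: C(8,2)·0.082^2·0.918^6 = 0.112679
  k=3: C(8,3)·0.082^3·0.918^5 = 0.020130
  k=4: C(8,4)·0.082^4·0.918^4 = 0.002248
Total = 0.495471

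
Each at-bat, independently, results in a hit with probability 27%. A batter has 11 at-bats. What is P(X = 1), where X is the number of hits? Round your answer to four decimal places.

X ~ Binomial(n=11, p=0.27).
P(X=1) = C(11,1) · p^1 · (1−p)^10
= 11 · 0.27 · 0.042976 = 0.127639

0.1276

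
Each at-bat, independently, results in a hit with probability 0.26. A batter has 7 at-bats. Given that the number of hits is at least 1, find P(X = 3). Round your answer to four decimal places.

0.2100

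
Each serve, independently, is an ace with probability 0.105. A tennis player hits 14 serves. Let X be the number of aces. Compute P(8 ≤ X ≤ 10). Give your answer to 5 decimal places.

X ~ Binomial(14, 0.105); P(8 ≤ X ≤ 10) = Σ C(14,k) p^k (1−p)^(14−k) over k:
  k=8: C(14,8)·0.105^8·0.895^6 = 0.0000228
  k=9: C(14,9)·0.105^9·0.895^5 = 0.0000018
  k=10: C(14,10)·0.105^10·0.895^4 = 0.0000001
Total = 0.0000247

0.00002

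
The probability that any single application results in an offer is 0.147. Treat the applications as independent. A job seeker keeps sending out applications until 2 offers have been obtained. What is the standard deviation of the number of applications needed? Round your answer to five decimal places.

Y = total applications until the second success; negative binomial with r=2, p=0.147.
SD(Y) = √[r(1−p)/p²] = √(78.9485862) = 8.8853017

8.88530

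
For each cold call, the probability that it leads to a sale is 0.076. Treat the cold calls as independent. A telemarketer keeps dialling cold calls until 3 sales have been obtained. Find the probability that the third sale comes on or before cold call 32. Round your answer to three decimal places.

0.443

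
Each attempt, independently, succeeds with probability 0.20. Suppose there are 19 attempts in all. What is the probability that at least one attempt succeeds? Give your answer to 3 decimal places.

P(at least one) = 1 − P(none) = 1 − (1 − 0.20)^19
= 1 − 0.01441 = 0.98559

0.986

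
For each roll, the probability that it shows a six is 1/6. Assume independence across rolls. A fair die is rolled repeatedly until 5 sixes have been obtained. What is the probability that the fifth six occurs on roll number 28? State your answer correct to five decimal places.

0.03407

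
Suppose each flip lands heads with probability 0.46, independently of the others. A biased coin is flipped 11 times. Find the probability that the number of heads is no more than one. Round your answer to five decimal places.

0.01181

X ~ Binomial(11, 0.46); P(X ≤ 1) = Σ C(11,k) p^k (1−p)^(11−k) over k:
  k=0: C(11,0)·0.46^0·0.54^11 = 0.0011385
  k=1: C(11,1)·0.46^1·0.54^10 = 0.0106681
Total = 0.0118066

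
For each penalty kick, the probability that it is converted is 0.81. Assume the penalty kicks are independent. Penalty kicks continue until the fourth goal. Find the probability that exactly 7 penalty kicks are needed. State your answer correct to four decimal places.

0.0591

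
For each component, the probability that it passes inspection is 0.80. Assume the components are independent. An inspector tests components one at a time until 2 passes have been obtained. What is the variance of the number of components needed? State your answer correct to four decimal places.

0.6250

Y = total components until the second success; negative binomial with r=2, p=0.80.
Var(Y) = r(1−p)/p² = 2·0.20 / 0.80² = 0.625000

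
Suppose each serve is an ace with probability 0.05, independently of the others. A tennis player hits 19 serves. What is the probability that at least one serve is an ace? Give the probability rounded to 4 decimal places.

P(at least one) = 1 − P(none) = 1 − (1 − 0.05)^19
= 1 − 0.377354 = 0.622646

0.6226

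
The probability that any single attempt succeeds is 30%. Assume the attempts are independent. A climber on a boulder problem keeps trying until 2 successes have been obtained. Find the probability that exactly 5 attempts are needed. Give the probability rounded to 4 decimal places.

Y = trial on which the second success occurs; negative binomial, r=2, p=0.30.
P(Y=5) = C(4,1) · p^2 · (1−p)^3
= 4 · 0.09 · 0.343 = 0.123480

0.1235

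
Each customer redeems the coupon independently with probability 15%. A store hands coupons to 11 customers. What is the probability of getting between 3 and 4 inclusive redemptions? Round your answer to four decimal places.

X ~ Binomial(11, 0.15); P(3 ≤ X ≤ 4) = Σ C(11,k) p^k (1−p)^(11−k) over k:
  k=3: C(11,3)·0.15^3·0.85^8 = 0.151743
  k=4: C(11,4)·0.15^4·0.85^7 = 0.053556
Total = 0.205300

0.2053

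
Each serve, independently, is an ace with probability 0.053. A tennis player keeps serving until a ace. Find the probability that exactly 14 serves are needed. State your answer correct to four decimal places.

0.0261

Geometric (trials to first success), p = 0.053.
P(Y = 14) = (1−p)^13 · p = 0.49266 · 0.053 = 0.026111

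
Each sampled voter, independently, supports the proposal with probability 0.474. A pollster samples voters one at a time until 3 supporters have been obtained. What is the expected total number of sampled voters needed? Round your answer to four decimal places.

Y = total sampled voters until the third success; negative binomial with r=3, p=0.474.
E[Y] = r / p = 3 / 0.474 = 6.329114

6.3291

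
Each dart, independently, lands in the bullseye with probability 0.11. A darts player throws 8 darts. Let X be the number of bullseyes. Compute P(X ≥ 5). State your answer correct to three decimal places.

0.001

X ~ Binomial(8, 0.11); P(X ≥ 5) = Σ C(8,k) p^k (1−p)^(8−k) over k:
  k=5: C(8,5)·0.11^5·0.89^3 = 0.00064
  k=6: C(8,6)·0.11^6·0.89^2 = 0.00004
  k=7: C(8,7)·0.11^7·0.89^1 = 0.00000
  k=8: C(8,8)·0.11^8·0.89^0 = 0.00000
Total = 0.00068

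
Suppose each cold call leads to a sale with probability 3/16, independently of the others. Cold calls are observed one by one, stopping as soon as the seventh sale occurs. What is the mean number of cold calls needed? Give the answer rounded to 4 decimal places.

Y = total cold calls until the seventh success; negative binomial with r=7, p=0.1875.
E[Y] = r / p = 7 / 0.1875 = 37.333333

37.3333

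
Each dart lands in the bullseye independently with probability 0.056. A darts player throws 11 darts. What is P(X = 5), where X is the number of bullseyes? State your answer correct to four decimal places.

X ~ Binomial(n=11, p=0.056).
P(X=5) = C(11,5) · p^5 · (1−p)^6
= 462 · 5.5073e-07 · 0.70767 = 0.000180

0.0002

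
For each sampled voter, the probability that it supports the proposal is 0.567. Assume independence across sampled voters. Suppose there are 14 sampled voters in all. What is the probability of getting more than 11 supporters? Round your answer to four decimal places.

X ~ Binomial(14, 0.567); P(X ≥ 12) = Σ C(14,k) p^k (1−p)^(14−k) over k:
  k=12: C(14,12)·0.567^12·0.433^2 = 0.018837
  k=13: C(14,13)·0.567^13·0.433^1 = 0.003795
  k=14: C(14,14)·0.567^14·0.433^0 = 0.000355
Total = 0.022987

0.0230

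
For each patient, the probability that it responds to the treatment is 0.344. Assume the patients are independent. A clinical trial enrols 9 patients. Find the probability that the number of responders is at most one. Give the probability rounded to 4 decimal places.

X ~ Binomial(9, 0.344); P(X ≤ 1) = Σ C(9,k) p^k (1−p)^(9−k) over k:
  k=0: C(9,0)·0.344^0·0.656^9 = 0.022498
  k=1: C(9,1)·0.344^1·0.656^8 = 0.106177
Total = 0.128675

0.1287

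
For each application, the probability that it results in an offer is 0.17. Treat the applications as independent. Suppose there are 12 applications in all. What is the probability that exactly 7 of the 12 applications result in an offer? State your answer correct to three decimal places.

0.001

X ~ Binomial(n=12, p=0.17).
P(X=7) = C(12,7) · p^7 · (1−p)^5
= 792 · 4.1034e-06 · 0.3939 = 0.00128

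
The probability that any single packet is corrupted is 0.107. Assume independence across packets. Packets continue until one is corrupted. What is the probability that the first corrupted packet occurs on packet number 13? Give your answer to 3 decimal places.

0.028

Geometric (trials to first success), p = 0.107.
P(Y = 13) = (1−p)^12 · p = 0.25717 · 0.107 = 0.02752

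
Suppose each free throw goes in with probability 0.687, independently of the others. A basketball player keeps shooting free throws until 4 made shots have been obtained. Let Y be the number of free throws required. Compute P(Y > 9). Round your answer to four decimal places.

Needing more than 9 free throws ⇔ fewer than 4 successes in the first 9. With X ~ Binomial(9, 0.687), P(Y > 9) = P(X ≤ 3).
  k=0: C(9,0)·0.687^0·0.313^9 = 0.000029
  k=1: C(9,1)·0.687^1·0.313^8 = 0.000570
  k=2: C(9,2)·0.687^2·0.313^7 = 0.005001
  k=3: C(9,3)·0.687^3·0.313^6 = 0.025610
P(X ≤ 3) = 0.031209

0.0312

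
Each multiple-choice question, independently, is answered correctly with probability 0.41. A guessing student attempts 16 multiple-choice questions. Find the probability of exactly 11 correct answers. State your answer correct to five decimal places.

X ~ Binomial(n=16, p=0.41).
P(X=11) = C(16,11) · p^11 · (1−p)^5
= 4368 · 5.5033e-05 · 0.071492 = 0.0171856

0.01719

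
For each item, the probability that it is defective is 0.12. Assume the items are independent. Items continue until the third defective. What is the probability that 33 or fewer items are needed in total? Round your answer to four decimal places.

Finishing within 33 items ⇔ at least 3 successes in the first 33. With X ~ Binomial(33, 0.12), P(Y ≤ 33) = 1 − P(X ≤ 2).
  k=0: C(33,0)·0.12^0·0.88^33 = 0.014721
  k=1: C(33,1)·0.12^1·0.88^32 = 0.066243
  k=2: C(33,2)·0.12^2·0.88^31 = 0.144530
1 − 0.225494 = 0.774506

0.7745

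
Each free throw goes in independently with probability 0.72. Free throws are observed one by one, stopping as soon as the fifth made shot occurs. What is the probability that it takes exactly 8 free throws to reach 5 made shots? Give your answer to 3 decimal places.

Y = trial on which the fifth success occurs; negative binomial, r=5, p=0.72.
P(Y=8) = C(7,4) · p^5 · (1−p)^3
= 35 · 0.19349 · 0.021952 = 0.14866

0.149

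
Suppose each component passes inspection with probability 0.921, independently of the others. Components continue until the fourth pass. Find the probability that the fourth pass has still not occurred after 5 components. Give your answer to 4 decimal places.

Needing more than 5 components ⇔ fewer than 4 successes in the first 5. With X ~ Binomial(5, 0.921), P(Y > 5) = P(X ≤ 3).
  k=0: C(5,0)·0.921^0·0.079^5 = 0.000003
  k=1: C(5,1)·0.921^1·0.079^4 = 0.000179
  k=2: C(5,2)·0.921^2·0.079^3 = 0.004182
  k=3: C(5,3)·0.921^3·0.079^2 = 0.048757
P(X ≤ 3) = 0.053121

0.0531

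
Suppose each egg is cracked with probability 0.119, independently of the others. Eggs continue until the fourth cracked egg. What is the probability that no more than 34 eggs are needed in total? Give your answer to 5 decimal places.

Finishing within 34 eggs ⇔ at least 4 successes in the first 34. With X ~ Binomial(34, 0.119), P(Y ≤ 34) = 1 − P(X ≤ 3).
  k=0: C(34,0)·0.119^0·0.881^34 = 0.0134642
  k=1: C(34,1)·0.119^1·0.881^33 = 0.0618345
  k=2: C(34,2)·0.119^2·0.881^32 = 0.1378116
  k=3: C(34,3)·0.119^3·0.881^31 = 0.1985572
1 − 0.4116675 = 0.5883325

0.58833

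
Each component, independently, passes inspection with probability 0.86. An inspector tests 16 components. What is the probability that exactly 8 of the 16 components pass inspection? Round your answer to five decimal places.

0.00057

X ~ Binomial(n=16, p=0.86).
P(X=8) = C(16,8) · p^8 · (1−p)^8
= 12870 · 0.29922 · 1.4758e-07 = 0.0005683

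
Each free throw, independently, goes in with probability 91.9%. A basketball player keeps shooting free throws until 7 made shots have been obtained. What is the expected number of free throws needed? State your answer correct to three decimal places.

7.617

Y = total free throws until the seventh success; negative binomial with r=7, p=0.919.
E[Y] = r / p = 7 / 0.919 = 7.61697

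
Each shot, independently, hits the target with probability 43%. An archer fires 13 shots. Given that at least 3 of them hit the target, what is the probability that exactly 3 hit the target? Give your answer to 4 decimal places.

X ~ Binomial(13, 0.43). Want P(X=3 | X≥3) = P(X=3) / P(X≥3).
P(X=3) = C(13,3)·0.43^3·0.57^10 = 0.082323
P(X≥3) = 1 − 0.000670 − 0.006575 − 0.029762 = 0.962993
Ratio = 0.082323 / 0.962993 = 0.085486

0.0855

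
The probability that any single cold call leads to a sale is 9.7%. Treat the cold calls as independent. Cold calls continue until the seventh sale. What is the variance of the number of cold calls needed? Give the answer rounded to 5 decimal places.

Y = total cold calls until the seventh success; negative binomial with r=7, p=0.097.
Var(Y) = r(1−p)/p² = 7·0.903 / 0.097² = 671.8035923

671.80359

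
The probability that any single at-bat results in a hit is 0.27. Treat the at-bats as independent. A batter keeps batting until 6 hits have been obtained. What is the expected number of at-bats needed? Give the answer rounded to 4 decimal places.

22.2222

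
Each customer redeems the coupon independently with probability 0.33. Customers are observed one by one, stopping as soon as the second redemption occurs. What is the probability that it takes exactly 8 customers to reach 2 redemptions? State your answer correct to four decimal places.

0.0690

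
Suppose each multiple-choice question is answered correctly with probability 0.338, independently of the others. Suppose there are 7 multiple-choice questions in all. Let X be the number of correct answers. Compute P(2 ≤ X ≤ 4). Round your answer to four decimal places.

X ~ Binomial(7, 0.338); P(2 ≤ X ≤ 4) = Σ C(7,k) p^k (1−p)^(7−k) over k:
  k=2: C(7,2)·0.338^2·0.662^5 = 0.305030
  k=3: C(7,3)·0.338^3·0.662^4 = 0.259567
  k=4: C(7,4)·0.338^4·0.662^3 = 0.132528
Total = 0.697126

0.6971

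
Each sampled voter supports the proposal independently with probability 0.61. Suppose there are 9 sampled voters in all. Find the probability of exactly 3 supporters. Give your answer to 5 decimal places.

0.06709

X ~ Binomial(n=9, p=0.61).
P(X=3) = C(9,3) · p^3 · (1−p)^6
= 84 · 0.22698 · 0.0035187 = 0.0670898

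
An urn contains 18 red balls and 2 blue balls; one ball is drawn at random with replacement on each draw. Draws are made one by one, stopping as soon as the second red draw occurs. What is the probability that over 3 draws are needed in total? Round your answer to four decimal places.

0.0280

Needing more than 3 draws ⇔ fewer than 2 successes in the first 3. With X ~ Binomial(3, 0.90), P(Y > 3) = P(X ≤ 1).
  k=0: C(3,0)·0.90^0·0.10^3 = 0.001000
  k=1: C(3,1)·0.90^1·0.10^2 = 0.027000
P(X ≤ 1) = 0.028000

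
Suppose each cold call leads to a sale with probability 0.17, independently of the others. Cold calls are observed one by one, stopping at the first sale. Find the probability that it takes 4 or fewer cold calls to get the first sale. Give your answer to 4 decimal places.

0.5254

Y = number of cold calls to the first success; geometric, p = 0.17.
P(Y ≤ 4) = 1 − (1−p)^4 = 1 − 0.474583 = 0.525417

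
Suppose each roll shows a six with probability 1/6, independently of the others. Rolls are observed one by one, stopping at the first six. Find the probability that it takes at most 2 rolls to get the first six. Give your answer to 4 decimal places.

0.3056

Y = number of rolls to the first success; geometric, p = 0.166667.
P(Y ≤ 2) = 1 − (1−p)^2 = 1 − 0.694444 = 0.305556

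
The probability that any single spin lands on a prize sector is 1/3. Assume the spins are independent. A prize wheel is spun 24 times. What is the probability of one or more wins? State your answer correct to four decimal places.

P(at least one) = 1 − P(none) = 1 − (1 − 0.333333)^24
= 1 − 0.000059 = 0.999941

0.9999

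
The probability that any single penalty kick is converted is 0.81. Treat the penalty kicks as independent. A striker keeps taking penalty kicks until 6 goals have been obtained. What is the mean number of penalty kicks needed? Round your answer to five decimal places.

Y = total penalty kicks until the sixth success; negative binomial with r=6, p=0.81.
E[Y] = r / p = 6 / 0.81 = 7.4074074

7.40741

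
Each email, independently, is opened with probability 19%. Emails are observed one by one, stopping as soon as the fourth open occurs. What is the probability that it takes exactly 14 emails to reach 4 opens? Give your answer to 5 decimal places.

0.04531

Y = trial on which the fourth success occurs; negative binomial, r=4, p=0.19.
P(Y=14) = C(13,3) · p^4 · (1−p)^10
= 286 · 0.0013032 · 0.12158 = 0.0453138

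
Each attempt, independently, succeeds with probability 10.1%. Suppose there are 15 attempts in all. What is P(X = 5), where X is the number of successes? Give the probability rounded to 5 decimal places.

X ~ Binomial(n=15, p=0.101).
P(X=5) = C(15,5) · p^5 · (1−p)^10
= 3003 · 1.051e-05 · 0.34482 = 0.0108833

0.01088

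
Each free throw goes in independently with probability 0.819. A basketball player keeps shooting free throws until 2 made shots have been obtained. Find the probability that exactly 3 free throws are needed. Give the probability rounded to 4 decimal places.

Y = trial on which the second success occurs; negative binomial, r=2, p=0.819.
P(Y=3) = C(2,1) · p^2 · (1−p)^1
= 2 · 0.67076 · 0.181 = 0.242815

0.2428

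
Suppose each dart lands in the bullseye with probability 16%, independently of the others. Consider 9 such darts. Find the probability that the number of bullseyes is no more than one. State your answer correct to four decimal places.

0.5652

X ~ Binomial(9, 0.16); P(X ≤ 1) = Σ C(9,k) p^k (1−p)^(9−k) over k:
  k=0: C(9,0)·0.16^0·0.84^9 = 0.208216
  k=1: C(9,1)·0.16^1·0.84^8 = 0.356941
Total = 0.565157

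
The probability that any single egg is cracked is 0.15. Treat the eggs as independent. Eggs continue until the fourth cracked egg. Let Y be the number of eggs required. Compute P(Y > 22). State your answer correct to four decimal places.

Needing more than 22 eggs ⇔ fewer than 4 successes in the first 22. With X ~ Binomial(22, 0.15), P(Y > 22) = P(X ≤ 3).
  k=0: C(22,0)·0.15^0·0.85^22 = 0.028004
  k=1: C(22,1)·0.15^1·0.85^21 = 0.108720
  k=2: C(22,2)·0.15^2·0.85^20 = 0.201453
  k=3: C(22,3)·0.15^3·0.85^19 = 0.237003
P(X ≤ 3) = 0.575180

0.5752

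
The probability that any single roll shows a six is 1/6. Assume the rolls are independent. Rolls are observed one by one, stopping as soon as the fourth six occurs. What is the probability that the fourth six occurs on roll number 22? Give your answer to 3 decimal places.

0.039

Y = trial on which the fourth success occurs; negative binomial, r=4, p=0.166667.
P(Y=22) = C(21,3) · p^4 · (1−p)^18
= 1330 · 0.0007716 · 0.037561 = 0.03855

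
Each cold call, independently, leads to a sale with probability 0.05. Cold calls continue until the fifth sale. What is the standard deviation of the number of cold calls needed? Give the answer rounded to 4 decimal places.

43.5890

Y = total cold calls until the fifth success; negative binomial with r=5, p=0.05.
SD(Y) = √[r(1−p)/p²] = √(1900.000000) = 43.588989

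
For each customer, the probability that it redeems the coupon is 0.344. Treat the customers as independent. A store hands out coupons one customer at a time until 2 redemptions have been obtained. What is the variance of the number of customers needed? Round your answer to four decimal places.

Y = total customers until the second success; negative binomial with r=2, p=0.344.
Var(Y) = r(1−p)/p² = 2·0.656 / 0.344² = 11.087074

11.0871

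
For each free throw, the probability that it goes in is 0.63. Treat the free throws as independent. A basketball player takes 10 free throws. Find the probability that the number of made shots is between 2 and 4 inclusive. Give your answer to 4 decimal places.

X ~ Binomial(10, 0.63); P(2 ≤ X ≤ 4) = Σ C(10,k) p^k (1−p)^(10−k) over k:
  k=2: C(10,2)·0.63^2·0.37^8 = 0.006273
  k=3: C(10,3)·0.63^3·0.37^7 = 0.028485
  k=4: C(10,4)·0.63^4·0.37^6 = 0.084877
Total = 0.119636

0.1196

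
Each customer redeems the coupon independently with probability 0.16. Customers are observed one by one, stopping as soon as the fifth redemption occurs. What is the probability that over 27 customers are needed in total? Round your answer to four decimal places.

0.5614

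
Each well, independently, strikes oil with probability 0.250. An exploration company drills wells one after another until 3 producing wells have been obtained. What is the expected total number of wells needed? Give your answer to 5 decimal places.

12.00000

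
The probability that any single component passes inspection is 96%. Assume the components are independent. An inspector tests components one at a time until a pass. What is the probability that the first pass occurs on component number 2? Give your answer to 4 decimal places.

Geometric (trials to first success), p = 0.96.
P(Y = 2) = (1−p)^1 · p = 0.04 · 0.96 = 0.038400

0.0384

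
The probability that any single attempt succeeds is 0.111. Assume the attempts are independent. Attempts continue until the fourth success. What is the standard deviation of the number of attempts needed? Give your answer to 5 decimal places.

Y = total attempts until the fourth success; negative binomial with r=4, p=0.111.
SD(Y) = √[r(1−p)/p²] = √(288.6129373) = 16.9886120

16.98861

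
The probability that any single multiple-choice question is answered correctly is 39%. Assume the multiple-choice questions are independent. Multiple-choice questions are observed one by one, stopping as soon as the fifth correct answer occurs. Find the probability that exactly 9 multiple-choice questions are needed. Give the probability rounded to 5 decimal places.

0.08745

Y = trial on which the fifth success occurs; negative binomial, r=5, p=0.39.
P(Y=9) = C(8,4) · p^5 · (1−p)^4
= 70 · 0.0090224 · 0.13846 = 0.0874461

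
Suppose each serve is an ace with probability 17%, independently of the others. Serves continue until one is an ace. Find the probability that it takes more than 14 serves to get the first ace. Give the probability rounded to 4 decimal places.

0.0736

Y = number of serves to the first success; geometric, p = 0.17.
P(Y > 14) = P(first 14 all fail) = (1−p)^14 = 0.073637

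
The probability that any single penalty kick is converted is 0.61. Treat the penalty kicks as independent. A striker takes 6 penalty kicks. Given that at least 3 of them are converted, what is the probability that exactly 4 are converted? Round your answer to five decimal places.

X ~ Binomial(6, 0.61). Want P(X=4 | X≥3) = P(X=4) / P(X≥3).
P(X=4) = C(6,4)·0.61^4·0.39^2 = 0.3158929
P(X≥3) = 1 − 0.0035187 − 0.0330221 − 0.1291247 = 0.8343345
Ratio = 0.3158929 / 0.8343345 = 0.3786166

0.37862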